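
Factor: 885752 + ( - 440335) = 7^1*17^1*19^1*197^1=445417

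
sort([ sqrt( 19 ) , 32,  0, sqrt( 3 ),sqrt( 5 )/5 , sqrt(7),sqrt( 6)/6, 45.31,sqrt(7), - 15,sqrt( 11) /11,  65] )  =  [ - 15, 0,sqrt( 11 )/11, sqrt( 6) /6,sqrt (5 )/5,sqrt ( 3 ), sqrt( 7 ), sqrt(7), sqrt( 19),32, 45.31, 65]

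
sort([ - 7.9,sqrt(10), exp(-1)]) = [- 7.9,exp( - 1 ), sqrt(10)]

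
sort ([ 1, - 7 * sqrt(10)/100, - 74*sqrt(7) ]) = [ - 74*sqrt( 7), - 7 * sqrt (10) /100, 1]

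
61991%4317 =1553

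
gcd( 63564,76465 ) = 1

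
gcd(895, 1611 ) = 179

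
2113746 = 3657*578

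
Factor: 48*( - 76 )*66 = -2^7*3^2*11^1*19^1=- 240768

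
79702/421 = 79702/421 = 189.32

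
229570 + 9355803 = 9585373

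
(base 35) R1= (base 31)ug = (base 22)1l0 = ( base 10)946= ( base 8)1662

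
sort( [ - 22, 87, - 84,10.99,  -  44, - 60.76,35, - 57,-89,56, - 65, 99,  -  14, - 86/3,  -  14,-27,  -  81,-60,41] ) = [ -89, - 84  , - 81, - 65,-60.76,  -  60, - 57, - 44, - 86/3 ,  -  27, - 22,-14,-14, 10.99,35, 41, 56, 87,99] 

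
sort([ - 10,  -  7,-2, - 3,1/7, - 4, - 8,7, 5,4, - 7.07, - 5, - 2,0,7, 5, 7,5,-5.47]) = [ - 10, - 8 , - 7.07, - 7,-5.47, - 5, - 4, - 3, -2, - 2,0, 1/7,4,5,5,5,7,7,7 ]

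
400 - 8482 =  - 8082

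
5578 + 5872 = 11450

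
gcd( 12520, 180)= 20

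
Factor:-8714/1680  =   - 2^(-3 )*3^( - 1) *5^( - 1 )*7^( - 1)*4357^1 = - 4357/840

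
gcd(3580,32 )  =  4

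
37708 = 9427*4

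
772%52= 44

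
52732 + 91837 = 144569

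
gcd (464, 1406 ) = 2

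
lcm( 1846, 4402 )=57226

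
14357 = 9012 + 5345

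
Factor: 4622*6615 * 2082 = 63656171460=2^2*3^4* 5^1*7^2 *347^1*2311^1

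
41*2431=99671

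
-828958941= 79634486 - 908593427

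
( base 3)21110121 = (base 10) 5443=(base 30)61D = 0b1010101000011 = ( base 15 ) 192D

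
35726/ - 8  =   - 17863/4=-4465.75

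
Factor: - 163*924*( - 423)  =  63708876 = 2^2*3^3*7^1*11^1*47^1*163^1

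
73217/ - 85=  - 862  +  53/85 = - 861.38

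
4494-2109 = 2385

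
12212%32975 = 12212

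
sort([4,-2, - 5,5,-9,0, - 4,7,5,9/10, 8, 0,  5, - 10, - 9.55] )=[  -  10,-9.55, -9, - 5, - 4,  -  2,0, 0,9/10,4,5,5,5,7, 8]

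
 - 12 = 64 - 76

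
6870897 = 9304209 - 2433312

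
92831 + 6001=98832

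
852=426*2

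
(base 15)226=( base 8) 746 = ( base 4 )13212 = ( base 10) 486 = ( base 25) JB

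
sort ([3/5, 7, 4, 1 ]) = [ 3/5,  1, 4, 7]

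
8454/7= 1207+ 5/7 = 1207.71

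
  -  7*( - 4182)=29274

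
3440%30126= 3440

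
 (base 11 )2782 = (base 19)9I8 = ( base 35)2WT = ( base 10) 3599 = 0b111000001111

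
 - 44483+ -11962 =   -  56445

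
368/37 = 9+35/37 = 9.95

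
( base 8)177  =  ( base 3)11201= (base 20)67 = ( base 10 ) 127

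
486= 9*54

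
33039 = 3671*9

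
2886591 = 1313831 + 1572760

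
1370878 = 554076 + 816802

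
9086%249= 122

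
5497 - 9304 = -3807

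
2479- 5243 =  - 2764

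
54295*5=271475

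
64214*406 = 26070884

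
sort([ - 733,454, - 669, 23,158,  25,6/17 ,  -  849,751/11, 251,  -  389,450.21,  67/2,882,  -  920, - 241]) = [ - 920,- 849, - 733, - 669, - 389 ,  -  241,6/17,23, 25,67/2, 751/11 , 158,251,450.21,454,  882 ]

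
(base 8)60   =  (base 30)1i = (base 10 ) 48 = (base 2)110000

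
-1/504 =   -  1+ 503/504= - 0.00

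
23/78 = 23/78 = 0.29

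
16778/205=81 + 173/205 = 81.84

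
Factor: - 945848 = -2^3*137^1*863^1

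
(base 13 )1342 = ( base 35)28s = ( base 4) 223012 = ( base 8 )5306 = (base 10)2758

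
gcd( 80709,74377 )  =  1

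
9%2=1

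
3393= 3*1131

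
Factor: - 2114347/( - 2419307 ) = 11^( - 1 ) * 219937^(-1 ) * 2114347^1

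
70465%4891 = 1991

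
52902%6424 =1510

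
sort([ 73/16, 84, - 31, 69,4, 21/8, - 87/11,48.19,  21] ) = [ - 31,- 87/11,21/8 , 4, 73/16, 21,48.19, 69, 84 ]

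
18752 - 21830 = -3078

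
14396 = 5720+8676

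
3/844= 3/844 = 0.00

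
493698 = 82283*6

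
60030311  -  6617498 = 53412813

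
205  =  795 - 590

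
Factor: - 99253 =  - 7^1*11^1*1289^1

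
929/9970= 929/9970=0.09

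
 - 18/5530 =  - 9/2765 = -  0.00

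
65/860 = 13/172 = 0.08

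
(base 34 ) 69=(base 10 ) 213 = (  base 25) 8d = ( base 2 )11010101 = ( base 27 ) 7o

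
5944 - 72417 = -66473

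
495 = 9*55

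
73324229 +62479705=135803934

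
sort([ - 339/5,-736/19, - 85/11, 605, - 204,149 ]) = [ - 204, - 339/5 , - 736/19, - 85/11,  149,605 ]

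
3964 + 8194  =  12158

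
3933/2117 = 3933/2117 = 1.86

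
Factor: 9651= 3^1*3217^1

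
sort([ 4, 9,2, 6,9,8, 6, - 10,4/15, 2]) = [ - 10,4/15,  2,2,4,6, 6,8,9, 9]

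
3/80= 3/80 = 0.04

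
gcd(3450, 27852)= 6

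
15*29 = 435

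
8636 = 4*2159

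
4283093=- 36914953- - 41198046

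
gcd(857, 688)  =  1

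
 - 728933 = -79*9227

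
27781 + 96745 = 124526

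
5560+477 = 6037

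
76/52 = 1+ 6/13 = 1.46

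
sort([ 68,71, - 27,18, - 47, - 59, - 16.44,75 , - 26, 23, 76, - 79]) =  [ - 79, - 59, - 47 , - 27 ,-26, - 16.44, 18,  23, 68, 71, 75,  76] 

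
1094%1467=1094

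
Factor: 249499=249499^1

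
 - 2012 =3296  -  5308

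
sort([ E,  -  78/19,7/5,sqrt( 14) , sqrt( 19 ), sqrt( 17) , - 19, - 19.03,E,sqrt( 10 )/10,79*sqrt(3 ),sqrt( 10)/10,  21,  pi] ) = [- 19.03, - 19, - 78/19, sqrt(10 ) /10 , sqrt ( 10 )/10,7/5, E, E,pi,sqrt(14),sqrt( 17 ) , sqrt (19),21,79 * sqrt( 3 ) ] 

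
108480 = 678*160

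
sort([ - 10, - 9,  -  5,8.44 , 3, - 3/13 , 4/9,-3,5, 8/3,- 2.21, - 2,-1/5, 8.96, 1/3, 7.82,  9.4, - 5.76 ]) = [-10, - 9, - 5.76, - 5, - 3, - 2.21, - 2, - 3/13,- 1/5, 1/3, 4/9, 8/3,3 , 5, 7.82,8.44, 8.96,9.4 ]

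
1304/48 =27  +  1/6  =  27.17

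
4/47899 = 4/47899  =  0.00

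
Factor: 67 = 67^1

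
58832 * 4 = 235328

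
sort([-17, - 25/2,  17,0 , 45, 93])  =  [ - 17,-25/2 , 0 , 17,45, 93 ]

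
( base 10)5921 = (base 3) 22010022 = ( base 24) A6H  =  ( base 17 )1385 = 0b1011100100001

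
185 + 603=788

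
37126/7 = 37126/7 = 5303.71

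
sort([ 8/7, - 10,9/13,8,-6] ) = [ - 10,  -  6,9/13, 8/7,8]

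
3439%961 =556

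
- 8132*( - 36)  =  292752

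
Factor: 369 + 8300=8669= 8669^1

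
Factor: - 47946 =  - 2^1*3^1*61^1*131^1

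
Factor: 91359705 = 3^1*5^1*6090647^1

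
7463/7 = 1066 + 1/7= 1066.14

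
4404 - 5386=-982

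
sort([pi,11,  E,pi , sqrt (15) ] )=[E, pi  ,  pi,sqrt( 15 ),11 ] 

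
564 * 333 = 187812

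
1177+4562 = 5739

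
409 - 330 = 79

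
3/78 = 1/26 =0.04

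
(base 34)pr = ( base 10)877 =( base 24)1cd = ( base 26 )17J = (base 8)1555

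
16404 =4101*4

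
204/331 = 204/331  =  0.62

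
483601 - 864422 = -380821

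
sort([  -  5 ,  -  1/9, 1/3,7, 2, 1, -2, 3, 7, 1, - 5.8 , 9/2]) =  [ - 5.8,-5, - 2, - 1/9, 1/3, 1, 1,2, 3, 9/2, 7, 7]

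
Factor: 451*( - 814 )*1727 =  - 2^1*11^3*37^1*41^1*157^1 = - 634005878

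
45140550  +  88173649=133314199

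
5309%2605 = 99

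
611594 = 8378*73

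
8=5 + 3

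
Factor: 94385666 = 2^1 *17^2*61^1*2677^1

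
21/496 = 21/496 = 0.04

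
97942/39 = 2511+1/3 = 2511.33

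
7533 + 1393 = 8926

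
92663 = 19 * 4877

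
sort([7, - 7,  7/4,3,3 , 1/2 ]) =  [ - 7,1/2,  7/4,3,3,7]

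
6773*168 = 1137864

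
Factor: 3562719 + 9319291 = 12882010= 2^1*5^1*1288201^1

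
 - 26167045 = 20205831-46372876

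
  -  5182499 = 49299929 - 54482428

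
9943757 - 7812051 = 2131706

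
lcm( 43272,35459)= 2553048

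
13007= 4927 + 8080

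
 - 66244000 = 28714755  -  94958755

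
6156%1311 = 912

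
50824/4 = 12706 = 12706.00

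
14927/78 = 14927/78 = 191.37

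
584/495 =584/495 = 1.18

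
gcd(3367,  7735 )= 91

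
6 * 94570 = 567420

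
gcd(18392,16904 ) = 8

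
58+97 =155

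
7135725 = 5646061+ 1489664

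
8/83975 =8/83975= 0.00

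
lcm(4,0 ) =0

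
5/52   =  5/52 = 0.10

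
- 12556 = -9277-3279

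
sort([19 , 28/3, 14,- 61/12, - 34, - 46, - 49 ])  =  [ - 49, - 46, - 34, - 61/12, 28/3, 14,  19 ] 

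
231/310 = 231/310 =0.75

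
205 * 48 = 9840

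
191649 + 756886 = 948535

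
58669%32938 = 25731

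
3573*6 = 21438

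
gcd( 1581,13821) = 51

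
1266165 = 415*3051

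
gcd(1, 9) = 1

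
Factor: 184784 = 2^4*11549^1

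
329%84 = 77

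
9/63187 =9/63187=0.00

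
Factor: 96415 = 5^1*11^1*1753^1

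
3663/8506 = 3663/8506  =  0.43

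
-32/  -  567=32/567 =0.06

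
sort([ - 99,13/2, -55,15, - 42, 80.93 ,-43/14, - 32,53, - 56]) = [  -  99,-56 ,-55, - 42, - 32 ,- 43/14, 13/2, 15,53, 80.93]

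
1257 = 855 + 402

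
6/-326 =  -3/163 = -0.02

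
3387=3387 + 0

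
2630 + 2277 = 4907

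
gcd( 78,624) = 78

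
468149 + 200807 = 668956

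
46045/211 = 218 + 47/211 = 218.22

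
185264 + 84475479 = 84660743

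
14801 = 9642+5159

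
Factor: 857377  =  43^1*127^1*157^1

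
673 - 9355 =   -  8682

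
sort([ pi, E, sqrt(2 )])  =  [sqrt( 2 ),  E, pi] 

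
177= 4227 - 4050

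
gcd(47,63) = 1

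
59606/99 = 59606/99 = 602.08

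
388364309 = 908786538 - 520422229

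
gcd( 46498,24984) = 694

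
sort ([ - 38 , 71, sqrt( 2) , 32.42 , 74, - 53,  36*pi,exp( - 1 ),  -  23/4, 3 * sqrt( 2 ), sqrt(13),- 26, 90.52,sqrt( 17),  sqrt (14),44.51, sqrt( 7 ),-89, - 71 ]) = [ - 89, - 71, - 53  , - 38 , - 26,  -  23/4, exp(-1),  sqrt(2 ), sqrt( 7 ),sqrt( 13), sqrt( 14),sqrt( 17 ), 3 * sqrt( 2),32.42,44.51,  71,74,90.52, 36 * pi] 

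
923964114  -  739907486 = 184056628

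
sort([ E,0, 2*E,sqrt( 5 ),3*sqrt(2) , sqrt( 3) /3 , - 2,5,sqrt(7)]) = [ - 2, 0 , sqrt( 3 )/3, sqrt(5),  sqrt( 7), E, 3*sqrt(2 ) , 5,2 * E ] 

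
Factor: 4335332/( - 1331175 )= - 2^2*3^( - 1)*5^(-2 )*17749^(  -  1)*1083833^1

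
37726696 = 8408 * 4487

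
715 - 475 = 240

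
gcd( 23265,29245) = 5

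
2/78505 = 2/78505 = 0.00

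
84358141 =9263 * 9107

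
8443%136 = 11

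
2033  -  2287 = -254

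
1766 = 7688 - 5922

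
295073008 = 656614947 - 361541939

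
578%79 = 25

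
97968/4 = 24492 = 24492.00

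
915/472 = 915/472 = 1.94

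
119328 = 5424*22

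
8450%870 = 620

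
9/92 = 9/92= 0.10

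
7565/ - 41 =- 7565/41=-  184.51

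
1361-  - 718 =2079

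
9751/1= 9751=9751.00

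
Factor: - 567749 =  - 7^1* 13^1*17^1*367^1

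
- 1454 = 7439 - 8893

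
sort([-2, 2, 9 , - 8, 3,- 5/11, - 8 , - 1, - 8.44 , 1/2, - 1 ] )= [ - 8.44, - 8, - 8, -2, - 1, - 1, - 5/11 , 1/2 , 2, 3,  9]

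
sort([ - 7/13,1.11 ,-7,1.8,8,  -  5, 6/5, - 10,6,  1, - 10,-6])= [-10, - 10, - 7 , - 6, - 5, - 7/13,1,1.11, 6/5,1.8, 6,8]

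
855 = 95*9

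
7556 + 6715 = 14271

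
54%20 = 14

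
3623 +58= 3681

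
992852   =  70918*14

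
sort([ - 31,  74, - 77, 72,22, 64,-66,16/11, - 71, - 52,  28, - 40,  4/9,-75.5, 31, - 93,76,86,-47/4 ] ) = [ - 93,-77,-75.5,-71, - 66,-52, - 40,-31,-47/4,4/9,16/11,  22,28,31, 64,  72,74,76,86 ]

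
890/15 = 178/3 = 59.33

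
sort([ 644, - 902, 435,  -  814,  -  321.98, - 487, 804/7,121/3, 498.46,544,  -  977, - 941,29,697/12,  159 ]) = [  -  977,  -  941, - 902 ,  -  814,-487,  -  321.98,29, 121/3,697/12, 804/7, 159,435,498.46, 544,644 ] 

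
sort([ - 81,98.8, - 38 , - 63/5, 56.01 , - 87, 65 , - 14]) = [ - 87, - 81 , - 38, - 14, - 63/5, 56.01 , 65,98.8 ] 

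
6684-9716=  - 3032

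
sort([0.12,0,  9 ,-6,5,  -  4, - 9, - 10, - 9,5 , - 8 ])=[-10, - 9, - 9,  -  8, - 6, - 4,0, 0.12,5, 5, 9]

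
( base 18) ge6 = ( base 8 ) 12502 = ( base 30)61C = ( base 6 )41110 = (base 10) 5442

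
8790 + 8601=17391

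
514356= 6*85726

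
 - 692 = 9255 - 9947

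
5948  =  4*1487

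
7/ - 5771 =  -1 + 5764/5771 =- 0.00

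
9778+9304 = 19082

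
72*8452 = 608544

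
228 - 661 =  - 433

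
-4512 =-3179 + -1333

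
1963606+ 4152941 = 6116547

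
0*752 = 0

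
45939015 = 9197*4995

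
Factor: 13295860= 2^2*5^1*664793^1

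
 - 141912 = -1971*72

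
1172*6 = 7032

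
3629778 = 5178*701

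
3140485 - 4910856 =- 1770371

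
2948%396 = 176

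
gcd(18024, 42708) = 12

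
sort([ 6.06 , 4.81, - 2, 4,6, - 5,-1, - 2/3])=[ - 5, - 2,- 1 , - 2/3, 4, 4.81 , 6, 6.06]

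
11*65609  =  721699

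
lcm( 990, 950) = 94050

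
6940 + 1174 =8114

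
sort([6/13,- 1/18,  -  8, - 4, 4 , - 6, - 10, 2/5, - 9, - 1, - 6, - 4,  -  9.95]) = [ - 10, - 9.95, - 9, - 8, - 6, - 6, - 4, - 4, - 1, - 1/18, 2/5,6/13, 4]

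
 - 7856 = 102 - 7958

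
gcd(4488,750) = 6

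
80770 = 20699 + 60071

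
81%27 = 0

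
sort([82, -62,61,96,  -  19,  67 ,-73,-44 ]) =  [ - 73, - 62, - 44, -19,61,67,82,  96]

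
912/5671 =912/5671   =  0.16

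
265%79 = 28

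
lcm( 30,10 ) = 30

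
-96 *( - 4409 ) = 423264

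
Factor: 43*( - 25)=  -5^2*43^1   =  - 1075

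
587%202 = 183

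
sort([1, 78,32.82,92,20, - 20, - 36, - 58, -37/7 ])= [ - 58, - 36, - 20, - 37/7,1,20,32.82,78,92]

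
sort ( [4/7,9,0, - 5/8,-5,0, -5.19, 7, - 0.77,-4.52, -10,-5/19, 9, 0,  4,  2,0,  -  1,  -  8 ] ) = [-10,  -  8, - 5.19, - 5 , - 4.52, - 1, - 0.77, - 5/8 , - 5/19, 0,0 , 0,0, 4/7, 2, 4, 7, 9, 9 ]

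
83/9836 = 83/9836 =0.01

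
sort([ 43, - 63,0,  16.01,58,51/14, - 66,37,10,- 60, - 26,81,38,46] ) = [  -  66 , - 63,  -  60, - 26,0, 51/14,  10,16.01,37,38,43 , 46,58,81 ]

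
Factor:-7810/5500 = -2^( - 1)*5^( -2)*71^1 = - 71/50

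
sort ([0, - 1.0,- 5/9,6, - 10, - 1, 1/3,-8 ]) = [ - 10,-8,  -  1.0, - 1, - 5/9, 0,1/3,6] 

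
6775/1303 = 6775/1303 = 5.20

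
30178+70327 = 100505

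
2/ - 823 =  - 1 + 821/823 = - 0.00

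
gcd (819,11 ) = 1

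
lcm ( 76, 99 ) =7524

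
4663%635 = 218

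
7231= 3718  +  3513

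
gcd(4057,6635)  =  1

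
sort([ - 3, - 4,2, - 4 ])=[ - 4, - 4,-3,  2 ]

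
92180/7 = 13168+4/7 = 13168.57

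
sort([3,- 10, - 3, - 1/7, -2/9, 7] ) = [ - 10 , - 3,- 2/9,-1/7,3 , 7 ]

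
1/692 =1/692 = 0.00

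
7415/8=926 + 7/8 = 926.88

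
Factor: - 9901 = -9901^1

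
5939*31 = 184109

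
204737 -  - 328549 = 533286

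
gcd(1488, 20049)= 3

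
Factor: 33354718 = 2^1*139^1*119981^1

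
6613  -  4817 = 1796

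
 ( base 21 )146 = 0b1000010011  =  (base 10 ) 531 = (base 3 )201200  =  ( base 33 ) g3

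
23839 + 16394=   40233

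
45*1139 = 51255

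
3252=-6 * ( - 542 )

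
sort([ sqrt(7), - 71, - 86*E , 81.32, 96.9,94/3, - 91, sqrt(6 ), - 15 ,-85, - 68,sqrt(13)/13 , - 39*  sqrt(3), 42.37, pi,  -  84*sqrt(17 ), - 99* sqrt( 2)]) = [-84*sqrt (17 ), - 86*E,- 99*sqrt(2), - 91 , - 85, - 71, - 68,-39*sqrt( 3),  -  15, sqrt( 13) /13,sqrt( 6 ),sqrt(7 ),pi,94/3,42.37 , 81.32, 96.9]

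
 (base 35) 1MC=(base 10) 2007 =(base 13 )BB5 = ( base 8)3727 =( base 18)639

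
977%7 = 4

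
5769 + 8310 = 14079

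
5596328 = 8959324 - 3362996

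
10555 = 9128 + 1427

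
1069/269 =1069/269 = 3.97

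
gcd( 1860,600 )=60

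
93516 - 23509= 70007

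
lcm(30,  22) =330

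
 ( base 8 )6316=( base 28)452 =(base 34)2SE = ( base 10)3278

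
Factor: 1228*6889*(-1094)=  - 9254903048 = - 2^3*83^2*307^1*547^1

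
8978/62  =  144 + 25/31 = 144.81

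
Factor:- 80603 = -80603^1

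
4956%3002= 1954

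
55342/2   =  27671 = 27671.00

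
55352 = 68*814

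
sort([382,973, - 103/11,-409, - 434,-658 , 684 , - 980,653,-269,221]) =[-980, - 658, - 434, - 409,-269, - 103/11, 221 , 382, 653,684,973] 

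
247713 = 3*82571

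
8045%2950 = 2145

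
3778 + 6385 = 10163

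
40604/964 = 42+29/241  =  42.12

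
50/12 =4 + 1/6 = 4.17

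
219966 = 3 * 73322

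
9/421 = 9/421 = 0.02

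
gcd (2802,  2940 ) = 6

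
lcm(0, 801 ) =0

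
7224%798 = 42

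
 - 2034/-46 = 1017/23 = 44.22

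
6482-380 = 6102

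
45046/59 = 45046/59=763.49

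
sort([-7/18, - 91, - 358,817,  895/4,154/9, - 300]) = [-358, - 300, - 91, - 7/18,154/9,895/4,817] 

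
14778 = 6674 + 8104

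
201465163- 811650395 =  - 610185232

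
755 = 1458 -703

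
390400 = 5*78080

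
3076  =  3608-532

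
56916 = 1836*31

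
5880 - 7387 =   -  1507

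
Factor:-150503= - 150503^1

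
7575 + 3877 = 11452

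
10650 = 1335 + 9315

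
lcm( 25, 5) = 25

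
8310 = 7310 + 1000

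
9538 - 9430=108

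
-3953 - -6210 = 2257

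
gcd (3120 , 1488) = 48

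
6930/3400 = 693/340 = 2.04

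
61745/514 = 120 +65/514 = 120.13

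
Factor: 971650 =2^1*5^2*19433^1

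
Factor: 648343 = 648343^1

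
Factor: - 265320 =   -  2^3*3^2*5^1*11^1*67^1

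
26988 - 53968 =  - 26980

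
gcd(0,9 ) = 9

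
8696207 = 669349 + 8026858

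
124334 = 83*1498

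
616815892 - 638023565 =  - 21207673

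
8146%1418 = 1056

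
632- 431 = 201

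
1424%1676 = 1424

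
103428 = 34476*3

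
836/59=14+10/59 = 14.17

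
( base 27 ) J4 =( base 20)15H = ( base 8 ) 1005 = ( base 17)1D7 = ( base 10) 517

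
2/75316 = 1/37658 = 0.00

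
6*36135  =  216810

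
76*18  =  1368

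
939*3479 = 3266781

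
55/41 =1 + 14/41 = 1.34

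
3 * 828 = 2484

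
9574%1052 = 106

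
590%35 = 30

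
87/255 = 29/85 = 0.34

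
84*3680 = 309120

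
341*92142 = 31420422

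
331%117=97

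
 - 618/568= - 2  +  259/284  =  -1.09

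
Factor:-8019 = -3^6*11^1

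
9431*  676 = 6375356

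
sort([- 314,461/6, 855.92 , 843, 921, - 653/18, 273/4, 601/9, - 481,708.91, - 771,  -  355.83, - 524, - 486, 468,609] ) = [ - 771,-524,-486, - 481, - 355.83,  -  314, - 653/18, 601/9 , 273/4,  461/6, 468, 609, 708.91 , 843,855.92, 921 ] 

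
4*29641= 118564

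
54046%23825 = 6396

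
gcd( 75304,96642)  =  2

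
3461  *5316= 18398676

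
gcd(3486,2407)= 83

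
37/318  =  37/318  =  0.12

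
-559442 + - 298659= - 858101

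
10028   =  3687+6341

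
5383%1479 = 946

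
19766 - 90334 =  - 70568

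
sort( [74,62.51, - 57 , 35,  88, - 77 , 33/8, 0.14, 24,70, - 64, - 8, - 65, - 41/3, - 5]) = [-77,  -  65,-64 ,-57, - 41/3, - 8, - 5,0.14, 33/8,  24,35, 62.51, 70,74, 88] 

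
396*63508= 25149168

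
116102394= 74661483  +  41440911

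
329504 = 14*23536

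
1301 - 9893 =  - 8592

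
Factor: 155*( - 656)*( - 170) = 2^5*5^2 * 17^1*31^1*41^1  =  17285600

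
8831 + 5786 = 14617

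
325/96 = 325/96=3.39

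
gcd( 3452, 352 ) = 4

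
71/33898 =71/33898  =  0.00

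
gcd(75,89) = 1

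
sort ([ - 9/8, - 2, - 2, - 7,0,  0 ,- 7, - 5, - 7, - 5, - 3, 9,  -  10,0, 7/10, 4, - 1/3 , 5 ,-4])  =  [- 10 ,-7, - 7, - 7, - 5 , - 5 ,-4, - 3,-2, - 2, - 9/8, - 1/3,0 , 0,0,7/10,4 , 5, 9 ]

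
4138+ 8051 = 12189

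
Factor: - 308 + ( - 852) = -1160 = - 2^3  *  5^1  *  29^1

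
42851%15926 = 10999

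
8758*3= 26274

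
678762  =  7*96966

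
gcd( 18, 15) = 3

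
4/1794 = 2/897 = 0.00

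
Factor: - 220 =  -2^2 * 5^1*11^1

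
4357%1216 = 709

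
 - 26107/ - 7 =26107/7 =3729.57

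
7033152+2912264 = 9945416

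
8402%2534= 800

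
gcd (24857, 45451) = 7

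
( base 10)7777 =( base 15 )2487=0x1E61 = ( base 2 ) 1111001100001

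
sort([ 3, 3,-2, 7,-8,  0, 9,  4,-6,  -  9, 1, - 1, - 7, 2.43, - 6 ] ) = [ - 9, - 8, - 7, - 6, - 6, - 2, - 1, 0,1,2.43 , 3, 3, 4,7,  9]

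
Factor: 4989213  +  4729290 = 9718503 = 3^1*283^1*11447^1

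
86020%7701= 1309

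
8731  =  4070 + 4661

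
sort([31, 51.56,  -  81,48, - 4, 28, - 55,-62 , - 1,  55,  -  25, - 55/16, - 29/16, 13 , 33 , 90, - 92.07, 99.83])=[ - 92.07, - 81, - 62,-55, - 25, - 4, - 55/16 , - 29/16, - 1,  13, 28  ,  31, 33 , 48 , 51.56,55 , 90 , 99.83]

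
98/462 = 7/33 = 0.21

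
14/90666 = 7/45333 = 0.00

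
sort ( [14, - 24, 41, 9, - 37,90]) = [ - 37, - 24,9,14 , 41,90]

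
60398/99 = 610 + 8/99 = 610.08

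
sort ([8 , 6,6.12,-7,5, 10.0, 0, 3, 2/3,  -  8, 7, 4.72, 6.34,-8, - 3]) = [ - 8, - 8, - 7, - 3, 0, 2/3,3, 4.72,5, 6, 6.12, 6.34, 7, 8,10.0 ]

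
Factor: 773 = 773^1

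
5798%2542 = 714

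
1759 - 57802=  - 56043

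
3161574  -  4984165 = -1822591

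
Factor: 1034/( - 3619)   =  -2/7 = -2^1*7^( - 1)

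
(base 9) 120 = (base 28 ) 3F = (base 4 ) 1203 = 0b1100011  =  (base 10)99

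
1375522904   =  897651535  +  477871369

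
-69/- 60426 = 23/20142 = 0.00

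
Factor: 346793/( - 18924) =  - 2^( - 2)*3^( - 1)*19^( - 1 )*83^( - 1)*346793^1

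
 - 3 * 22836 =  - 68508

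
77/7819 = 11/1117=0.01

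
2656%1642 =1014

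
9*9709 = 87381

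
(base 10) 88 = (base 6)224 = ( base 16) 58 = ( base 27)37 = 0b1011000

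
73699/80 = 921 + 19/80 = 921.24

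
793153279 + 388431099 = 1181584378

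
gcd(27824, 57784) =8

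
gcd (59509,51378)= 1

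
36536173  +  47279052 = 83815225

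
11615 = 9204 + 2411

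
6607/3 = 2202 + 1/3 = 2202.33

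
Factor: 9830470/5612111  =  2^1*5^1*13^1*75619^1*5612111^( -1 ) 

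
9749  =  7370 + 2379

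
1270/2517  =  1270/2517= 0.50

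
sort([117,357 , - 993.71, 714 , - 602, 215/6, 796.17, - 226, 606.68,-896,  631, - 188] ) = [ - 993.71,-896, - 602 ,  -  226, - 188 , 215/6, 117 , 357,606.68, 631,714, 796.17 ] 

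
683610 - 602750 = 80860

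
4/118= 2/59 =0.03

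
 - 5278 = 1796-7074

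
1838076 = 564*3259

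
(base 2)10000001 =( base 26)4p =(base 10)129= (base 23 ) 5E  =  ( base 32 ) 41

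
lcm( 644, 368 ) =2576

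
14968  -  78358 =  - 63390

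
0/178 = 0 = 0.00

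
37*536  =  19832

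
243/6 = 40+1/2 = 40.50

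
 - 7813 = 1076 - 8889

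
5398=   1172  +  4226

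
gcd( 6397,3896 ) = 1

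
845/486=1 +359/486  =  1.74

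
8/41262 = 4/20631 = 0.00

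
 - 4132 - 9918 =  - 14050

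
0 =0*52998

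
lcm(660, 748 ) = 11220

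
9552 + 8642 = 18194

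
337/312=337/312 = 1.08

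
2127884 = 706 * 3014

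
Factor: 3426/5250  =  5^( - 3) * 7^( - 1)*571^1  =  571/875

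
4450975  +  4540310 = 8991285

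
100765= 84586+16179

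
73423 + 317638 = 391061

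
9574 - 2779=6795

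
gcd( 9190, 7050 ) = 10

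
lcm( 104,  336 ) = 4368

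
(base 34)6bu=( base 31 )7JO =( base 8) 16254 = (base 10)7340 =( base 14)2964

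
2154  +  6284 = 8438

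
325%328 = 325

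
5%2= 1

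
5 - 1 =4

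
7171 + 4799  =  11970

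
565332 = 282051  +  283281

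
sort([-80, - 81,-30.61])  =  [ - 81, - 80, - 30.61 ]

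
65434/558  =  117 + 74/279 = 117.27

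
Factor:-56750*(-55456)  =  3147128000 =2^6*5^3 * 227^1*1733^1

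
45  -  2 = 43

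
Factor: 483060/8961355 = 2^2* 3^1*13^ ( - 1) * 83^1*97^1 * 137867^( - 1)=   96612/1792271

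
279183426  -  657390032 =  - 378206606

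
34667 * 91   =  3154697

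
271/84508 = 271/84508 = 0.00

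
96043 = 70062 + 25981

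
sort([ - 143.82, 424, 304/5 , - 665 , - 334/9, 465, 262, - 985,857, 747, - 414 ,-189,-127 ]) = [- 985, - 665,-414,  -  189, - 143.82, - 127, - 334/9, 304/5, 262,424, 465, 747, 857]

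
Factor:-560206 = -2^1*280103^1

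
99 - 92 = 7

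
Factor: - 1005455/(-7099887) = 3^(  -  1)*5^1*11^1*101^1*181^1 * 2366629^( - 1 )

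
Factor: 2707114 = 2^1*17^1*79621^1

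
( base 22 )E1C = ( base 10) 6810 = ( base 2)1101010011010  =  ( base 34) 5UA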